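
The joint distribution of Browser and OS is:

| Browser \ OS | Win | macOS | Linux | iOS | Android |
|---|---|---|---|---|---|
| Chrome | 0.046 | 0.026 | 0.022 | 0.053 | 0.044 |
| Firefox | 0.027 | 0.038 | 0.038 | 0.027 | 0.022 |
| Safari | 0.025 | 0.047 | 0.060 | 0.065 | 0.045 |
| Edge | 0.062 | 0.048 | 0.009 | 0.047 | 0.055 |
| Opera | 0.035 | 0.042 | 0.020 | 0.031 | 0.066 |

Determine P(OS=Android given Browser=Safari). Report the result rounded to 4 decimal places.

0.1860

P(Browser=Safari) = 0.025 + 0.047 + 0.060 + 0.065 + 0.045 = 0.242.
P(OS=Android | Browser=Safari) = 0.045/0.242 = 0.1860.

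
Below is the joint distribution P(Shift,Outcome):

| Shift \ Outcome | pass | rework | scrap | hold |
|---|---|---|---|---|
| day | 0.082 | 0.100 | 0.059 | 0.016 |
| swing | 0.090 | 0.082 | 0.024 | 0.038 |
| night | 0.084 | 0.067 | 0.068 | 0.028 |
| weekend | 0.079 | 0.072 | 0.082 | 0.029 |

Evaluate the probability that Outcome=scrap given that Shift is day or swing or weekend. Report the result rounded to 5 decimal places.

0.21912

P(Shift=day) = 0.082 + 0.100 + 0.059 + 0.016 = 0.257.
P(Shift=swing) = 0.090 + 0.082 + 0.024 + 0.038 = 0.234.
P(Shift=weekend) = 0.079 + 0.072 + 0.082 + 0.029 = 0.262.
P(Shift ∈ {day, swing, weekend}) = 0.257 + 0.234 + 0.262 = 0.753; P(Outcome=scrap, Shift ∈ {day, swing, weekend}) = 0.059 + 0.024 + 0.082 = 0.165.
P(Outcome=scrap | Shift ∈ {day, swing, weekend}) = 0.165/0.753 = 0.21912.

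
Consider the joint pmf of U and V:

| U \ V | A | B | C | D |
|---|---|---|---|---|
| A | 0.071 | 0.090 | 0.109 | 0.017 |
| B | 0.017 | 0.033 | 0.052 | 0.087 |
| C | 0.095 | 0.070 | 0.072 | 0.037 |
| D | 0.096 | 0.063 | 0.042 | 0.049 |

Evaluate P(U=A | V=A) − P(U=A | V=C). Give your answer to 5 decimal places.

P(V=A) = 0.071 + 0.017 + 0.095 + 0.096 = 0.279; P(U=A | V=A) = 0.071/0.279 = 0.254480.
P(V=C) = 0.109 + 0.052 + 0.072 + 0.042 = 0.275; P(U=A | V=C) = 0.109/0.275 = 0.396364.
Difference = -0.14188.

-0.14188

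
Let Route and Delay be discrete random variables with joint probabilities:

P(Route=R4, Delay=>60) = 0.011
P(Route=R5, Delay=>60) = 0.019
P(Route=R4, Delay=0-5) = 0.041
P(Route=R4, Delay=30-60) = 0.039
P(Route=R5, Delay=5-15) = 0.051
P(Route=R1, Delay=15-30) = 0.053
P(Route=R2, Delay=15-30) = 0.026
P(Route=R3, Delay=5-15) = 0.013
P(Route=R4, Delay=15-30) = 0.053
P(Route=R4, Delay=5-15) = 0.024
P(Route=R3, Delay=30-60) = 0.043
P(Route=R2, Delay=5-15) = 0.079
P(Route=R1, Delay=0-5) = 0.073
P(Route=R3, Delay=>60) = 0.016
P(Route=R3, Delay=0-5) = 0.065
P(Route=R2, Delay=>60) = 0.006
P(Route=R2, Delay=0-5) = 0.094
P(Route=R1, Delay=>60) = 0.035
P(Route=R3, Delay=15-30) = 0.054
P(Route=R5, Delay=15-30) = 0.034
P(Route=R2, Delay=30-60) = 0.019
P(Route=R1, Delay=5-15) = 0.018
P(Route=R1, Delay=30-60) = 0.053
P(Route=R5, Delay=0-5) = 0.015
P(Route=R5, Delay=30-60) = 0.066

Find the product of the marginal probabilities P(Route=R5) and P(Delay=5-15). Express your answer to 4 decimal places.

P(Route=R5) = 0.015 + 0.051 + 0.034 + 0.066 + 0.019 = 0.185.
P(Delay=5-15) = 0.018 + 0.079 + 0.013 + 0.024 + 0.051 = 0.185.
Product: 0.185 × 0.185 = 0.0342.

0.0342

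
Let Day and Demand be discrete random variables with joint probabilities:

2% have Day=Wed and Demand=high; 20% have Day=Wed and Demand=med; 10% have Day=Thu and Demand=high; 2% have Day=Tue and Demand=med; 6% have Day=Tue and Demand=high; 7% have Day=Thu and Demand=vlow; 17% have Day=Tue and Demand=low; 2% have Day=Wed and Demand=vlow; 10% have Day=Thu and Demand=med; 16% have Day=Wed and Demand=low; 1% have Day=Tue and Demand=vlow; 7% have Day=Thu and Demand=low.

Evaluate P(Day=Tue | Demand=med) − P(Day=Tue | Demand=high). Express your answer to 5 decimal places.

P(Demand=med) = 0.02 + 0.20 + 0.10 = 0.32; P(Day=Tue | Demand=med) = 0.02/0.32 = 0.062500.
P(Demand=high) = 0.06 + 0.02 + 0.10 = 0.18; P(Day=Tue | Demand=high) = 0.06/0.18 = 0.333333.
Difference = -0.27083.

-0.27083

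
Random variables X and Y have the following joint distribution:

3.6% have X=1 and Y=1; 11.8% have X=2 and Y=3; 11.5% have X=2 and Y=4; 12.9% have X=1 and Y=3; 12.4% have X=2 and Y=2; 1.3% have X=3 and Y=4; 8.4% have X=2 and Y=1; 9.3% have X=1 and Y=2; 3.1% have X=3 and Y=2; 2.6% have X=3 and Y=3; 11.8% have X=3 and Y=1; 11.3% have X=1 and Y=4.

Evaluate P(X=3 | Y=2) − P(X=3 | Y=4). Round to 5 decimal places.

P(Y=2) = 0.093 + 0.124 + 0.031 = 0.248; P(X=3 | Y=2) = 0.031/0.248 = 0.125000.
P(Y=4) = 0.113 + 0.115 + 0.013 = 0.241; P(X=3 | Y=4) = 0.013/0.241 = 0.053942.
Difference = 0.07106.

0.07106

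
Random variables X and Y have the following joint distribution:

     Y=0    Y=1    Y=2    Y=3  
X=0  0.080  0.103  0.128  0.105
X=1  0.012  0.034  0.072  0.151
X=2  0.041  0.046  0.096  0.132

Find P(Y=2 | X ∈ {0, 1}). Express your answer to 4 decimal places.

P(X=0) = 0.080 + 0.103 + 0.128 + 0.105 = 0.416.
P(X=1) = 0.012 + 0.034 + 0.072 + 0.151 = 0.269.
P(X ∈ {0, 1}) = 0.416 + 0.269 = 0.685; P(Y=2, X ∈ {0, 1}) = 0.128 + 0.072 = 0.200.
P(Y=2 | X ∈ {0, 1}) = 0.200/0.685 = 0.2920.

0.2920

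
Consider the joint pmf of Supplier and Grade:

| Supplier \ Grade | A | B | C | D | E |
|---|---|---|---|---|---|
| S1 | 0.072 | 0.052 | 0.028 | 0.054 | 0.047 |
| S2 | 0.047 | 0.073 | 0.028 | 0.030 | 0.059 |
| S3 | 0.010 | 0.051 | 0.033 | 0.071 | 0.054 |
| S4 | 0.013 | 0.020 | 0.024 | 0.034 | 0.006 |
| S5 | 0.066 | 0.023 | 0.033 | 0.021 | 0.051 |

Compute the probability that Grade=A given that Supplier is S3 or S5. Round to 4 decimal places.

0.1840

P(Supplier=S3) = 0.010 + 0.051 + 0.033 + 0.071 + 0.054 = 0.219.
P(Supplier=S5) = 0.066 + 0.023 + 0.033 + 0.021 + 0.051 = 0.194.
P(Supplier ∈ {S3, S5}) = 0.219 + 0.194 = 0.413; P(Grade=A, Supplier ∈ {S3, S5}) = 0.010 + 0.066 = 0.076.
P(Grade=A | Supplier ∈ {S3, S5}) = 0.076/0.413 = 0.1840.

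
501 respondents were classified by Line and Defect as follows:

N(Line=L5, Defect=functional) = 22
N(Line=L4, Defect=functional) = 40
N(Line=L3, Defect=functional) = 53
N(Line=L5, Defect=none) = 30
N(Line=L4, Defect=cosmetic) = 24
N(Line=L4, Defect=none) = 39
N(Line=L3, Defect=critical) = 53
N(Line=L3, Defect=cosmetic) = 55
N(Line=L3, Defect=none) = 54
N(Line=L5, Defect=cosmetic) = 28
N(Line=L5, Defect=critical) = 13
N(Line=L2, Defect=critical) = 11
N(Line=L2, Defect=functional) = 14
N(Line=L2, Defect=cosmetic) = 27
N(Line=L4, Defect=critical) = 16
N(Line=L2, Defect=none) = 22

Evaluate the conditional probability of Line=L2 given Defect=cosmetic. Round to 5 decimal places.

Total with Defect=cosmetic: 27 + 55 + 24 + 28 = 134.
P(Line=L2 | Defect=cosmetic) = 27/134 = 0.20149.

0.20149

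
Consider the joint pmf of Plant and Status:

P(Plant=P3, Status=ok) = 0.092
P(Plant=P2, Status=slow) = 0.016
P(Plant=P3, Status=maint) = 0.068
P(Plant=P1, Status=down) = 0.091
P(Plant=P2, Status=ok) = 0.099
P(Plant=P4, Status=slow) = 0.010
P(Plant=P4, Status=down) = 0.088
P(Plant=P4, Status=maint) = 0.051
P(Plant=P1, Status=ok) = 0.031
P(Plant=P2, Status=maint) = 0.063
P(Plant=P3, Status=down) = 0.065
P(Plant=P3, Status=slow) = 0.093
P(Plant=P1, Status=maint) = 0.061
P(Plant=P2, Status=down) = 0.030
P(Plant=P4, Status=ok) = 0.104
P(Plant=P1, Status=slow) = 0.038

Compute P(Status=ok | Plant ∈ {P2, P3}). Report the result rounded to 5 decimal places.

P(Plant=P2) = 0.099 + 0.016 + 0.030 + 0.063 = 0.208.
P(Plant=P3) = 0.092 + 0.093 + 0.065 + 0.068 = 0.318.
P(Plant ∈ {P2, P3}) = 0.208 + 0.318 = 0.526; P(Status=ok, Plant ∈ {P2, P3}) = 0.099 + 0.092 = 0.191.
P(Status=ok | Plant ∈ {P2, P3}) = 0.191/0.526 = 0.36312.

0.36312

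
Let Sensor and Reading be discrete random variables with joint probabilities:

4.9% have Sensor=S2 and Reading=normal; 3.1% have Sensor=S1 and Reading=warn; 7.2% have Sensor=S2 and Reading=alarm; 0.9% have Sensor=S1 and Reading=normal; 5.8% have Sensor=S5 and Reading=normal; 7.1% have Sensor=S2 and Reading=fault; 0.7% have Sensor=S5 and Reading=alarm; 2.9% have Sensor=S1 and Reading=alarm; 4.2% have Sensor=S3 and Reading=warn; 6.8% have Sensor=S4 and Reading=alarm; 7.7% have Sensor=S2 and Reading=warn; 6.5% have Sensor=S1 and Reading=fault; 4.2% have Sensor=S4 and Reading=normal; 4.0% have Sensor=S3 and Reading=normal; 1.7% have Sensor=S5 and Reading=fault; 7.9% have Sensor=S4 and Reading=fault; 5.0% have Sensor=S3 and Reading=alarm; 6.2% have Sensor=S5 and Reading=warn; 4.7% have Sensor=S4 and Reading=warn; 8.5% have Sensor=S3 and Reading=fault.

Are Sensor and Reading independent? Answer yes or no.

no

P(Sensor=S5) = 0.144 and P(Reading=normal) = 0.198, so their product is 0.02851, but P(Sensor=S5, Reading=normal) = 0.058. Since these differ, Sensor and Reading are not independent.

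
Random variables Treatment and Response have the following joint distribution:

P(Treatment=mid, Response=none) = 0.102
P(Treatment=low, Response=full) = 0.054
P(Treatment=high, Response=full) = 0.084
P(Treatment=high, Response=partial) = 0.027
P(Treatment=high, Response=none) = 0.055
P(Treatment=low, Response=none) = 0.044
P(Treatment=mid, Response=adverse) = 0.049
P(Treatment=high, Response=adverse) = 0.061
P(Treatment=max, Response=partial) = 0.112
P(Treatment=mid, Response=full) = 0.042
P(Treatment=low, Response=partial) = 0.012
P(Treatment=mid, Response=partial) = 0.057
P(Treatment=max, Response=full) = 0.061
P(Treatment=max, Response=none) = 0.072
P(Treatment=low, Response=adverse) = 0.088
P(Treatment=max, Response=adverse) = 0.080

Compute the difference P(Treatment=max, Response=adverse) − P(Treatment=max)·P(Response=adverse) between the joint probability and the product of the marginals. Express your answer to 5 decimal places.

-0.01035

P(Treatment=max) = 0.072 + 0.112 + 0.061 + 0.080 = 0.325.
P(Response=adverse) = 0.088 + 0.049 + 0.061 + 0.080 = 0.278.
P(Treatment=max, Response=adverse) − P(Treatment=max)P(Response=adverse) = 0.080 − 0.325×0.278 = -0.01035.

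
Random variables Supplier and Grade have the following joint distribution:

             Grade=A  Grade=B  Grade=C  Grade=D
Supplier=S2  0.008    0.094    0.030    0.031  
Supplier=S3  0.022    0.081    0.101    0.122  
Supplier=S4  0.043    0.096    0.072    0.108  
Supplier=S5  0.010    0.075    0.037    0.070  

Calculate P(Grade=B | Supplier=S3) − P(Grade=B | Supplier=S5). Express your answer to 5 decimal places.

-0.14216

P(Supplier=S3) = 0.022 + 0.081 + 0.101 + 0.122 = 0.326; P(Grade=B | Supplier=S3) = 0.081/0.326 = 0.248466.
P(Supplier=S5) = 0.010 + 0.075 + 0.037 + 0.070 = 0.192; P(Grade=B | Supplier=S5) = 0.075/0.192 = 0.390625.
Difference = -0.14216.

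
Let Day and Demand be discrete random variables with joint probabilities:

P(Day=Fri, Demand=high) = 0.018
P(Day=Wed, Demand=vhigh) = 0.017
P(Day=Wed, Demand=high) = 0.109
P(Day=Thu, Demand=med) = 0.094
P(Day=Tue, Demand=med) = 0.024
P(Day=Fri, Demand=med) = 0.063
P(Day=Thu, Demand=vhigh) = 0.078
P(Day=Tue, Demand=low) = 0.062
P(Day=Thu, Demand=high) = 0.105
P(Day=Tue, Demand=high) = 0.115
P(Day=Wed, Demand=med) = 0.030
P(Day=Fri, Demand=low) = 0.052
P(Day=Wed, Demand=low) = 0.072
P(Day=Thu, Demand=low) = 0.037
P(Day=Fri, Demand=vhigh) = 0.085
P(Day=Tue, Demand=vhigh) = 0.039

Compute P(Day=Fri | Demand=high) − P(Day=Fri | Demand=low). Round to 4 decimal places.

P(Demand=high) = 0.115 + 0.109 + 0.105 + 0.018 = 0.347; P(Day=Fri | Demand=high) = 0.018/0.347 = 0.05187.
P(Demand=low) = 0.062 + 0.072 + 0.037 + 0.052 = 0.223; P(Day=Fri | Demand=low) = 0.052/0.223 = 0.23318.
Difference = -0.1813.

-0.1813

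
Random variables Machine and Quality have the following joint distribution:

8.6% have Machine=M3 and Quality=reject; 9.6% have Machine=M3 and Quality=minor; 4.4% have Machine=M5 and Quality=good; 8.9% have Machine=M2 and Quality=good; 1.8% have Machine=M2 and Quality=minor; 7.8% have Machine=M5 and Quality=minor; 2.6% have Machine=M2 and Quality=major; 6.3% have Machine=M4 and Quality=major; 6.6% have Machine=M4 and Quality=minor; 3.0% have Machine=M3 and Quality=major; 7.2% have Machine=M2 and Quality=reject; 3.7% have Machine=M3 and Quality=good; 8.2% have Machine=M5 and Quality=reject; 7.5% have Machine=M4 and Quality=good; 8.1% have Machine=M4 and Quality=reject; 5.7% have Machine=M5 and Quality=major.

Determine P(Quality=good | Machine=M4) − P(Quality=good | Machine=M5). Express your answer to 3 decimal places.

0.095

P(Machine=M4) = 0.075 + 0.066 + 0.063 + 0.081 = 0.285; P(Quality=good | Machine=M4) = 0.075/0.285 = 0.2632.
P(Machine=M5) = 0.044 + 0.078 + 0.057 + 0.082 = 0.261; P(Quality=good | Machine=M5) = 0.044/0.261 = 0.1686.
Difference = 0.095.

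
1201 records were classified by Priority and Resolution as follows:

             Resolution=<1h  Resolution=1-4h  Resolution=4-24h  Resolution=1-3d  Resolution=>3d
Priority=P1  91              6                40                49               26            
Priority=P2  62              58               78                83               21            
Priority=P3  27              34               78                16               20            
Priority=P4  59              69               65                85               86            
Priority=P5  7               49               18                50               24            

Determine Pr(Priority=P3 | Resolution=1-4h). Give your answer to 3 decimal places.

0.157

Total with Resolution=1-4h: 6 + 58 + 34 + 69 + 49 = 216.
P(Priority=P3 | Resolution=1-4h) = 34/216 = 0.157.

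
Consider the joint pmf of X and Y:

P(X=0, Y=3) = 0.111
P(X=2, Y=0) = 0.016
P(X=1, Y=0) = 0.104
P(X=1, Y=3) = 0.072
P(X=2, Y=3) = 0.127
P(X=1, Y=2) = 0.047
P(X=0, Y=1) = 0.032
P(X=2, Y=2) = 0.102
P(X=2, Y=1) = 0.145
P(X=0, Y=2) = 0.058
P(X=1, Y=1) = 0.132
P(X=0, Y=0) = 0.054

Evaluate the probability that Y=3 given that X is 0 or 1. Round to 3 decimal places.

P(X=0) = 0.054 + 0.032 + 0.058 + 0.111 = 0.255.
P(X=1) = 0.104 + 0.132 + 0.047 + 0.072 = 0.355.
P(X ∈ {0, 1}) = 0.255 + 0.355 = 0.610; P(Y=3, X ∈ {0, 1}) = 0.111 + 0.072 = 0.183.
P(Y=3 | X ∈ {0, 1}) = 0.183/0.610 = 0.300.

0.300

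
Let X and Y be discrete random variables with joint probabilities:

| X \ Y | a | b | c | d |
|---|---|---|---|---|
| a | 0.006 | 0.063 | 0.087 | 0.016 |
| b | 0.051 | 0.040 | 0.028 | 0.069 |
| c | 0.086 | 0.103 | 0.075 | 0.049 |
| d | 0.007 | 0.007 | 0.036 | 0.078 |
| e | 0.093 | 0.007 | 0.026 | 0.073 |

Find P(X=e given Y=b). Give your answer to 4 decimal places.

P(Y=b) = 0.063 + 0.040 + 0.103 + 0.007 + 0.007 = 0.220.
P(X=e | Y=b) = 0.007/0.220 = 0.0318.

0.0318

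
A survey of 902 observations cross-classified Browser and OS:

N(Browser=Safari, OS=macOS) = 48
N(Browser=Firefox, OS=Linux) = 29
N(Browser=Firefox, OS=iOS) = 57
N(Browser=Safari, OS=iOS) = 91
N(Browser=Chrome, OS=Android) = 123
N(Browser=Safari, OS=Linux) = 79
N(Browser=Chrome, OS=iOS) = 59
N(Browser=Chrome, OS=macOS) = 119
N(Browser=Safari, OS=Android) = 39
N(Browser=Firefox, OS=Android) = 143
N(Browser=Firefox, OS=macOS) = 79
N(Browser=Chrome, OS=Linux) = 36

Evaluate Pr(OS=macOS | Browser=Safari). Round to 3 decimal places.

Total with Browser=Safari: 48 + 79 + 91 + 39 = 257.
P(OS=macOS | Browser=Safari) = 48/257 = 0.187.

0.187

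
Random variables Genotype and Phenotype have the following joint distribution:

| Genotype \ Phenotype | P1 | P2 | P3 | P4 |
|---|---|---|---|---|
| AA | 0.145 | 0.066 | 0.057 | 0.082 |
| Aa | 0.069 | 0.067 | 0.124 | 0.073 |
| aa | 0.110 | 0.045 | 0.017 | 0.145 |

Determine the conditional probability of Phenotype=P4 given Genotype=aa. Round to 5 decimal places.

P(Genotype=aa) = 0.110 + 0.045 + 0.017 + 0.145 = 0.317.
P(Phenotype=P4 | Genotype=aa) = 0.145/0.317 = 0.45741.

0.45741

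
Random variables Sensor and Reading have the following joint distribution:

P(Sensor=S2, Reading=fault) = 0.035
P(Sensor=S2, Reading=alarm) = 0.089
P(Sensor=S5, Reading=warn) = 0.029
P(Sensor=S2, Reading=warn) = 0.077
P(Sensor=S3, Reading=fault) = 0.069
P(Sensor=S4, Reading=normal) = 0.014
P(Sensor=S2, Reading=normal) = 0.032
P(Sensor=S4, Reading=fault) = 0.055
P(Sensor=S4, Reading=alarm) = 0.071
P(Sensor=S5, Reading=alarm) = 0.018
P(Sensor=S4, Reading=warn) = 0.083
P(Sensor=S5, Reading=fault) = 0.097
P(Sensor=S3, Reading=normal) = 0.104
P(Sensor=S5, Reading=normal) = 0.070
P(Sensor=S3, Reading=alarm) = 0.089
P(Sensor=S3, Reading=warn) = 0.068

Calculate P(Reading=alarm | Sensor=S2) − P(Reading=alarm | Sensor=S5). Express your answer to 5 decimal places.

0.29786

P(Sensor=S2) = 0.032 + 0.077 + 0.089 + 0.035 = 0.233; P(Reading=alarm | Sensor=S2) = 0.089/0.233 = 0.381974.
P(Sensor=S5) = 0.070 + 0.029 + 0.018 + 0.097 = 0.214; P(Reading=alarm | Sensor=S5) = 0.018/0.214 = 0.084112.
Difference = 0.29786.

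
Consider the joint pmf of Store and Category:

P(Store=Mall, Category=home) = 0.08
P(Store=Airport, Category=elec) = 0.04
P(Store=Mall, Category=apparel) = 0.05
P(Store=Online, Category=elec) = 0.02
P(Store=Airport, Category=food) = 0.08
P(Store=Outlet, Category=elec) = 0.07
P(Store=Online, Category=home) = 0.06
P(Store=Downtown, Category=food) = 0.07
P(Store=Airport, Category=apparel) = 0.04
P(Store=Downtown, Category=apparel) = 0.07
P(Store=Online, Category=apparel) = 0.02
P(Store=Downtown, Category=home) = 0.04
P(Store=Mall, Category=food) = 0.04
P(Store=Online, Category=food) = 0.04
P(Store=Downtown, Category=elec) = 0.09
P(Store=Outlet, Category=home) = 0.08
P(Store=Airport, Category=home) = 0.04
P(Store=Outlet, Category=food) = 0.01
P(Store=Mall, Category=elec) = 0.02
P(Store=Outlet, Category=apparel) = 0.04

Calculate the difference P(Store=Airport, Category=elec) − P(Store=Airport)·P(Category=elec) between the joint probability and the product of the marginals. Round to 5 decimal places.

P(Store=Airport) = 0.08 + 0.04 + 0.04 + 0.04 = 0.20.
P(Category=elec) = 0.09 + 0.02 + 0.04 + 0.07 + 0.02 = 0.24.
P(Store=Airport, Category=elec) − P(Store=Airport)P(Category=elec) = 0.04 − 0.20×0.24 = -0.00800.

-0.00800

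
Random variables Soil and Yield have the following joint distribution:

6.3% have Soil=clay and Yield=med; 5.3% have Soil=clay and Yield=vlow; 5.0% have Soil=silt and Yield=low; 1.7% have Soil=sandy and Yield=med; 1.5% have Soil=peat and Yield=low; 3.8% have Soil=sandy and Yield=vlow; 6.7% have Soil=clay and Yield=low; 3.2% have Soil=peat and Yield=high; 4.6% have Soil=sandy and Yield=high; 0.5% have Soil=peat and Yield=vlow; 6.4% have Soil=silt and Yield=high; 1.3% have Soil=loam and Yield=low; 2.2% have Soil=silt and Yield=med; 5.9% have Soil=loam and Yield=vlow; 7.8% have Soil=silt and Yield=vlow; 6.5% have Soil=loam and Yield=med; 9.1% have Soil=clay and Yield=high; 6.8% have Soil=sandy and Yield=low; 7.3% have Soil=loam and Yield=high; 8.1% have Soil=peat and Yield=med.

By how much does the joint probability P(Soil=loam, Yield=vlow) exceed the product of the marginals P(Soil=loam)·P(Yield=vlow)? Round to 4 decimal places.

P(Soil=loam) = 0.059 + 0.013 + 0.065 + 0.073 = 0.210.
P(Yield=vlow) = 0.038 + 0.059 + 0.053 + 0.078 + 0.005 = 0.233.
P(Soil=loam, Yield=vlow) − P(Soil=loam)P(Yield=vlow) = 0.059 − 0.210×0.233 = 0.0101.

0.0101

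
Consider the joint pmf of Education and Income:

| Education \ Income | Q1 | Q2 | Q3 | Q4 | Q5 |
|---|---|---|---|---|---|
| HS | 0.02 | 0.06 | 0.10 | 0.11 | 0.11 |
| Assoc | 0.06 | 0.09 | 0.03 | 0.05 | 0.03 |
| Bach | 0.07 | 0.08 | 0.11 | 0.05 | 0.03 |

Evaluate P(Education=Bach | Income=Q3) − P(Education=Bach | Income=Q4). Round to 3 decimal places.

P(Income=Q3) = 0.10 + 0.03 + 0.11 = 0.24; P(Education=Bach | Income=Q3) = 0.11/0.24 = 0.4583.
P(Income=Q4) = 0.11 + 0.05 + 0.05 = 0.21; P(Education=Bach | Income=Q4) = 0.05/0.21 = 0.2381.
Difference = 0.220.

0.220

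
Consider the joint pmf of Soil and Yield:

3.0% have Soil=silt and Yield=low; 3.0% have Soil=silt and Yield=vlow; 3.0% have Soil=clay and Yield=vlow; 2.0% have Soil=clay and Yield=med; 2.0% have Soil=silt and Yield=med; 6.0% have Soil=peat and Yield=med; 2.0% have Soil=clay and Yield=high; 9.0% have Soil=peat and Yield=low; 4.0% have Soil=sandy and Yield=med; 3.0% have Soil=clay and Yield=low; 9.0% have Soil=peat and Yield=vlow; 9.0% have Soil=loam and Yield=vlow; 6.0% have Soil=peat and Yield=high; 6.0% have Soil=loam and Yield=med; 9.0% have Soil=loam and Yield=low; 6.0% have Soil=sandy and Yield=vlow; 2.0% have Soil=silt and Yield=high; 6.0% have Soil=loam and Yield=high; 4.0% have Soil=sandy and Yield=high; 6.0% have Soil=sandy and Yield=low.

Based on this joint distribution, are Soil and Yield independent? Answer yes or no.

yes

Every cell satisfies P(Soil,Yield) = P(Soil)·P(Yield). For instance P(Soil=clay) = 0.100, P(Yield=low) = 0.300, and 0.100×0.300 = 0.030 matches the joint entry. So Soil and Yield are independent.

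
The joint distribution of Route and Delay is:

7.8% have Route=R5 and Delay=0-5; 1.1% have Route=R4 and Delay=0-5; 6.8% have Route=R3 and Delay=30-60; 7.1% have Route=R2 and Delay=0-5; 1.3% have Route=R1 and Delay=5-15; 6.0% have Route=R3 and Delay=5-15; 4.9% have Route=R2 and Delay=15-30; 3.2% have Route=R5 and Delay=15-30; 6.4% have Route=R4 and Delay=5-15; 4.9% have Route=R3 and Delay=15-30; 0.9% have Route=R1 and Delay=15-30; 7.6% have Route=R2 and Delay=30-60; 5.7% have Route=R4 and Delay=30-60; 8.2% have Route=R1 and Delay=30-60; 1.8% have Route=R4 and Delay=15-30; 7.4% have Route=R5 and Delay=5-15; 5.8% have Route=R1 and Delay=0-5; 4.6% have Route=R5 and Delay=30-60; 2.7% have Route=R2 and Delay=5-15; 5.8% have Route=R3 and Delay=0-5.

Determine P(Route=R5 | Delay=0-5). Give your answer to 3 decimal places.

0.283

P(Delay=0-5) = 0.058 + 0.071 + 0.058 + 0.011 + 0.078 = 0.276.
P(Route=R5 | Delay=0-5) = 0.078/0.276 = 0.283.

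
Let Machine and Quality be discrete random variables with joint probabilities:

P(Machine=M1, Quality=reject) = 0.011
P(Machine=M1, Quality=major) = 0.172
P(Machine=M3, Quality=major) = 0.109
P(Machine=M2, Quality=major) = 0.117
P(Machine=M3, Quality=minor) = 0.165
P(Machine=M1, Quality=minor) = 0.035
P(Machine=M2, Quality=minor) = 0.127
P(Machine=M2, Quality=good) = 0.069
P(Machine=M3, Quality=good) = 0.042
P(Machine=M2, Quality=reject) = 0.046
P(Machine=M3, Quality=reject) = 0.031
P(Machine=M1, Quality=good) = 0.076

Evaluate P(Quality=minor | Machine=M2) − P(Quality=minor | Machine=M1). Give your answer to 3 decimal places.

P(Machine=M2) = 0.069 + 0.127 + 0.117 + 0.046 = 0.359; P(Quality=minor | Machine=M2) = 0.127/0.359 = 0.3538.
P(Machine=M1) = 0.076 + 0.035 + 0.172 + 0.011 = 0.294; P(Quality=minor | Machine=M1) = 0.035/0.294 = 0.1190.
Difference = 0.235.

0.235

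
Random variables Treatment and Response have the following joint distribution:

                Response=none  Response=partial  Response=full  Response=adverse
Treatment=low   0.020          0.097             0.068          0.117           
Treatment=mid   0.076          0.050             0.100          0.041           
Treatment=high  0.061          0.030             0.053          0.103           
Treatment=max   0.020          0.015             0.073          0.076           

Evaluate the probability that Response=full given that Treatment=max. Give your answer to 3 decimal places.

P(Treatment=max) = 0.020 + 0.015 + 0.073 + 0.076 = 0.184.
P(Response=full | Treatment=max) = 0.073/0.184 = 0.397.

0.397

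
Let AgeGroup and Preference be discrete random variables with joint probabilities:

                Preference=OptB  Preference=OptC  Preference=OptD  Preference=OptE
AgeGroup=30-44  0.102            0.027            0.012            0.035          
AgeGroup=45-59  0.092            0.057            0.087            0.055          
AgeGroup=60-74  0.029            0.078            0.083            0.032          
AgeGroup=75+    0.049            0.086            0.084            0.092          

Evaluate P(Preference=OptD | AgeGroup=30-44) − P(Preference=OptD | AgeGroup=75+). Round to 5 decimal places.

P(AgeGroup=30-44) = 0.102 + 0.027 + 0.012 + 0.035 = 0.176; P(Preference=OptD | AgeGroup=30-44) = 0.012/0.176 = 0.068182.
P(AgeGroup=75+) = 0.049 + 0.086 + 0.084 + 0.092 = 0.311; P(Preference=OptD | AgeGroup=75+) = 0.084/0.311 = 0.270096.
Difference = -0.20191.

-0.20191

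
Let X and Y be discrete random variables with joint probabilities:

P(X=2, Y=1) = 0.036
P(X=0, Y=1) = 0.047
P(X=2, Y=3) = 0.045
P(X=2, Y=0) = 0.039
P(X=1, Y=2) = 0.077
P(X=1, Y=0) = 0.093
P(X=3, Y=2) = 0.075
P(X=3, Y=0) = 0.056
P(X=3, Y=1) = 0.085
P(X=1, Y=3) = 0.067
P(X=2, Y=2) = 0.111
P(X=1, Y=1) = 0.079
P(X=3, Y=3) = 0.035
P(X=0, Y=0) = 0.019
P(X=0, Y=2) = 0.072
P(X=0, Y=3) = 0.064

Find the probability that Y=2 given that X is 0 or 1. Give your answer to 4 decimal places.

0.2876

P(X=0) = 0.019 + 0.047 + 0.072 + 0.064 = 0.202.
P(X=1) = 0.093 + 0.079 + 0.077 + 0.067 = 0.316.
P(X ∈ {0, 1}) = 0.202 + 0.316 = 0.518; P(Y=2, X ∈ {0, 1}) = 0.072 + 0.077 = 0.149.
P(Y=2 | X ∈ {0, 1}) = 0.149/0.518 = 0.2876.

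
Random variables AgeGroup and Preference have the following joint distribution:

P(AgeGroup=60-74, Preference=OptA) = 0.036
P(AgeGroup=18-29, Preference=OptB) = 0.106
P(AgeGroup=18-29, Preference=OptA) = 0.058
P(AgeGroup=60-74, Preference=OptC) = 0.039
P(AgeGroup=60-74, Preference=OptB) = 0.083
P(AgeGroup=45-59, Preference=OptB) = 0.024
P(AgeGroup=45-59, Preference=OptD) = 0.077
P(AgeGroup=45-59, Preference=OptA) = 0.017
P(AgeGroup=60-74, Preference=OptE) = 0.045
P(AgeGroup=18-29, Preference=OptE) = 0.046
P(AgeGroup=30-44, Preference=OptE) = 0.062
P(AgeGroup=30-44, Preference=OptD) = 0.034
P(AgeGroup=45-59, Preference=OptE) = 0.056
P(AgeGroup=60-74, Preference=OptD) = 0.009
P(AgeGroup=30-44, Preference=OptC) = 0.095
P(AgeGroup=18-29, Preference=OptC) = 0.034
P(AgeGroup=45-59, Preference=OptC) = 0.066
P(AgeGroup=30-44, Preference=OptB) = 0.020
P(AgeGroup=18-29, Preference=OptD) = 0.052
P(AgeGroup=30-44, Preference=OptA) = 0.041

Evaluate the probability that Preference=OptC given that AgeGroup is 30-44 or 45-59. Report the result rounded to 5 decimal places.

0.32724

P(AgeGroup=30-44) = 0.041 + 0.020 + 0.095 + 0.034 + 0.062 = 0.252.
P(AgeGroup=45-59) = 0.017 + 0.024 + 0.066 + 0.077 + 0.056 = 0.240.
P(AgeGroup ∈ {30-44, 45-59}) = 0.252 + 0.240 = 0.492; P(Preference=OptC, AgeGroup ∈ {30-44, 45-59}) = 0.095 + 0.066 = 0.161.
P(Preference=OptC | AgeGroup ∈ {30-44, 45-59}) = 0.161/0.492 = 0.32724.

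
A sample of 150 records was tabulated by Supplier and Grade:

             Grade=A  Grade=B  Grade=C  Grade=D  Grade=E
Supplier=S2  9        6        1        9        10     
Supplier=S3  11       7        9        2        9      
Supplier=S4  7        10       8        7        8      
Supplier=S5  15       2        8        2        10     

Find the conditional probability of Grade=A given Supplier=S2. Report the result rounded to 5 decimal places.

0.25714

Total with Supplier=S2: 9 + 6 + 1 + 9 + 10 = 35.
P(Grade=A | Supplier=S2) = 9/35 = 0.25714.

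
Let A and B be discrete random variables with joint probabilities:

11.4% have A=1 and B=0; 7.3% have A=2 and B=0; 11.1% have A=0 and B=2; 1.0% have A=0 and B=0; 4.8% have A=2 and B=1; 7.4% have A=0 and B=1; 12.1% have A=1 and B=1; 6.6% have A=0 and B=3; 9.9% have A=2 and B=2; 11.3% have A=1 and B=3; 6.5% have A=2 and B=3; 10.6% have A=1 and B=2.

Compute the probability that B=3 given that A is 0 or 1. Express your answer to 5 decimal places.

0.25035

P(A=0) = 0.010 + 0.074 + 0.111 + 0.066 = 0.261.
P(A=1) = 0.114 + 0.121 + 0.106 + 0.113 = 0.454.
P(A ∈ {0, 1}) = 0.261 + 0.454 = 0.715; P(B=3, A ∈ {0, 1}) = 0.066 + 0.113 = 0.179.
P(B=3 | A ∈ {0, 1}) = 0.179/0.715 = 0.25035.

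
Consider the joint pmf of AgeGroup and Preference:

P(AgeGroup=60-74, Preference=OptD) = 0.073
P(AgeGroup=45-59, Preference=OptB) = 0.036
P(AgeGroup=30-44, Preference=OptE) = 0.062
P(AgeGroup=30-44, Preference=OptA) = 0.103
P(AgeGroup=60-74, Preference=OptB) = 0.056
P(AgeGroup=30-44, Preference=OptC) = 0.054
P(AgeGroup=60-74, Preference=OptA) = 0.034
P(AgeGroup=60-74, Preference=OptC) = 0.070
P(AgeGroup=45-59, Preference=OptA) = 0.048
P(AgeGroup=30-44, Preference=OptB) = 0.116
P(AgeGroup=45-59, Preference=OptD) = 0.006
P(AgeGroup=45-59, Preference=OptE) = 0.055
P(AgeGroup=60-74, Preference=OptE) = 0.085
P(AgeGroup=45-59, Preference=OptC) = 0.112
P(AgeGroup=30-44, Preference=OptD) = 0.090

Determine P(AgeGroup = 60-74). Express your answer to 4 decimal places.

P(AgeGroup=60-74) = 0.034 + 0.056 + 0.070 + 0.073 + 0.085 = 0.318.

0.3180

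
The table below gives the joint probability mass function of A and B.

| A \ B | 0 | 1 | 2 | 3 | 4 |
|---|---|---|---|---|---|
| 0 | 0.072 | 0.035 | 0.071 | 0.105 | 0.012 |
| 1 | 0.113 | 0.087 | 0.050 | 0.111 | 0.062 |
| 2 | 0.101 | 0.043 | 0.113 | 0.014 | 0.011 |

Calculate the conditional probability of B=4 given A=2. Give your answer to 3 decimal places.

P(A=2) = 0.101 + 0.043 + 0.113 + 0.014 + 0.011 = 0.282.
P(B=4 | A=2) = 0.011/0.282 = 0.039.

0.039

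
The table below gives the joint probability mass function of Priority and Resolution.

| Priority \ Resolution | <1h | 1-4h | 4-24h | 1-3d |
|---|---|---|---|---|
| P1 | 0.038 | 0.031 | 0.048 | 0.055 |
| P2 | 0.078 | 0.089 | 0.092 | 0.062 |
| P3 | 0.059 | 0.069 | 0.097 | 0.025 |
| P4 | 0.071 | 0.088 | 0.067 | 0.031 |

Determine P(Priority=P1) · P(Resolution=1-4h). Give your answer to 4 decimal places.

P(Priority=P1) = 0.038 + 0.031 + 0.048 + 0.055 = 0.172.
P(Resolution=1-4h) = 0.031 + 0.089 + 0.069 + 0.088 = 0.277.
Product: 0.172 × 0.277 = 0.0476.

0.0476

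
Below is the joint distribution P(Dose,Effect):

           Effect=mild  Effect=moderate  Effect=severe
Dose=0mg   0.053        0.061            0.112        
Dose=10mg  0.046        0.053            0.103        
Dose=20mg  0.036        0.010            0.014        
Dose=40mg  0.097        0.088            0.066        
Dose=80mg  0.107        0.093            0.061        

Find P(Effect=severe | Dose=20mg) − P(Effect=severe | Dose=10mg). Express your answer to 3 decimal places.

P(Dose=20mg) = 0.036 + 0.010 + 0.014 = 0.060; P(Effect=severe | Dose=20mg) = 0.014/0.060 = 0.2333.
P(Dose=10mg) = 0.046 + 0.053 + 0.103 = 0.202; P(Effect=severe | Dose=10mg) = 0.103/0.202 = 0.5099.
Difference = -0.277.

-0.277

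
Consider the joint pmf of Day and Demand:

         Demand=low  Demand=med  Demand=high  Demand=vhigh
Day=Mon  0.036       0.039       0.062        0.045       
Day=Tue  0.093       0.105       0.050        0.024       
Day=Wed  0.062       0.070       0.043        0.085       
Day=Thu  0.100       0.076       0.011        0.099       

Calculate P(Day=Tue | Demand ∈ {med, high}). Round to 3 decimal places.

P(Demand=med) = 0.039 + 0.105 + 0.070 + 0.076 = 0.290.
P(Demand=high) = 0.062 + 0.050 + 0.043 + 0.011 = 0.166.
P(Demand ∈ {med, high}) = 0.290 + 0.166 = 0.456; P(Day=Tue, Demand ∈ {med, high}) = 0.105 + 0.050 = 0.155.
P(Day=Tue | Demand ∈ {med, high}) = 0.155/0.456 = 0.340.

0.340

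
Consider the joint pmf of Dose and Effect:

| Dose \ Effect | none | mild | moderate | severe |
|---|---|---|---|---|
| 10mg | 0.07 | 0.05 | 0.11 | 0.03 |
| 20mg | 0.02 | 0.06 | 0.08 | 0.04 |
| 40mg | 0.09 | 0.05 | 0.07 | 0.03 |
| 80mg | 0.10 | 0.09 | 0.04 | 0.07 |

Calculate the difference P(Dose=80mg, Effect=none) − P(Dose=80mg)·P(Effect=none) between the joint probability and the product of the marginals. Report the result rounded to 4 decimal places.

0.0160

P(Dose=80mg) = 0.10 + 0.09 + 0.04 + 0.07 = 0.30.
P(Effect=none) = 0.07 + 0.02 + 0.09 + 0.10 = 0.28.
P(Dose=80mg, Effect=none) − P(Dose=80mg)P(Effect=none) = 0.10 − 0.30×0.28 = 0.0160.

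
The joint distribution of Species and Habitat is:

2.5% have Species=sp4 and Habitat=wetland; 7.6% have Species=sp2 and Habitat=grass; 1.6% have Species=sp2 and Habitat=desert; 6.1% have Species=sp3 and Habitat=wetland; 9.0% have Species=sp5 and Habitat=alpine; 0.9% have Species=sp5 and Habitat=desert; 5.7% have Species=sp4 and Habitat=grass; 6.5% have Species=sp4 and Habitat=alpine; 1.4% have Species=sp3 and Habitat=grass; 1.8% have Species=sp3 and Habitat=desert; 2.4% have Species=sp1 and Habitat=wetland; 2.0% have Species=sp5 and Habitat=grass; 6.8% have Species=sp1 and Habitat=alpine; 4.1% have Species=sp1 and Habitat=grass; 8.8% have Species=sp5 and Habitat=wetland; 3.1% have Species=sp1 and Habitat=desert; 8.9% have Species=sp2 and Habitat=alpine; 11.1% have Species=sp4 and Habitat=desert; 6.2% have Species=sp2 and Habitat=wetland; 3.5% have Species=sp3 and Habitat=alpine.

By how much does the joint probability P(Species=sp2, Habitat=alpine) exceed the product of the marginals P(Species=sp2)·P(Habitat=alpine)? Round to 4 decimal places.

0.0047

P(Species=sp2) = 0.076 + 0.062 + 0.016 + 0.089 = 0.243.
P(Habitat=alpine) = 0.068 + 0.089 + 0.035 + 0.065 + 0.090 = 0.347.
P(Species=sp2, Habitat=alpine) − P(Species=sp2)P(Habitat=alpine) = 0.089 − 0.243×0.347 = 0.0047.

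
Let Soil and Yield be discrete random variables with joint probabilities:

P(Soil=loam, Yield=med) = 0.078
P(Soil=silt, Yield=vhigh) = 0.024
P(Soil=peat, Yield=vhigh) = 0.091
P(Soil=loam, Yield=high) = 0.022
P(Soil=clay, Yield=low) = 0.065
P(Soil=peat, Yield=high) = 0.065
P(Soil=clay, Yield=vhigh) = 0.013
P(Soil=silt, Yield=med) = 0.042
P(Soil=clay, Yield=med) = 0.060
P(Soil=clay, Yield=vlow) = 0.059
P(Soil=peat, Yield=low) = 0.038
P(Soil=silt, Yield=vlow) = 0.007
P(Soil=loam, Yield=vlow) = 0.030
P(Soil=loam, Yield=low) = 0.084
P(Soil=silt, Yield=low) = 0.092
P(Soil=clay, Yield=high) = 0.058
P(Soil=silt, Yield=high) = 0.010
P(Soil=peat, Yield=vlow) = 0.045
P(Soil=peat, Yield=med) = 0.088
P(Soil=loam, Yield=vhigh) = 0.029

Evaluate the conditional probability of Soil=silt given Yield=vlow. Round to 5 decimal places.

P(Yield=vlow) = 0.030 + 0.059 + 0.007 + 0.045 = 0.141.
P(Soil=silt | Yield=vlow) = 0.007/0.141 = 0.04965.

0.04965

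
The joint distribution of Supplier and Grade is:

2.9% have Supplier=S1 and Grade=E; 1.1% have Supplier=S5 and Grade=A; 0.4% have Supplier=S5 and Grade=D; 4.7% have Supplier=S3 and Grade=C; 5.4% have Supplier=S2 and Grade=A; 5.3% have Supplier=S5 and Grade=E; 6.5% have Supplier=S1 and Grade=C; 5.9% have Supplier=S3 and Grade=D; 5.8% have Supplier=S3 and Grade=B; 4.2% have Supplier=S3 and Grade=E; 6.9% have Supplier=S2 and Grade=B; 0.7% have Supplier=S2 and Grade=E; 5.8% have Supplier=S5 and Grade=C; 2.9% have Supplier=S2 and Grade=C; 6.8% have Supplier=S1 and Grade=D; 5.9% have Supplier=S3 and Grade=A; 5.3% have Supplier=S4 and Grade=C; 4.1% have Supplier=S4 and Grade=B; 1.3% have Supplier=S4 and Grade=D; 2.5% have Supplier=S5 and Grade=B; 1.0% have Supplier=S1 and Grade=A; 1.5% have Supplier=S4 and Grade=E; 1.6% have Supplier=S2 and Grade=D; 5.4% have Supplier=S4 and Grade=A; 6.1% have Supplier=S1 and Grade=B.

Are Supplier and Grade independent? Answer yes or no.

no

P(Supplier=S1) = 0.233 and P(Grade=A) = 0.188, so their product is 0.04380, but P(Supplier=S1, Grade=A) = 0.010. Since these differ, Supplier and Grade are not independent.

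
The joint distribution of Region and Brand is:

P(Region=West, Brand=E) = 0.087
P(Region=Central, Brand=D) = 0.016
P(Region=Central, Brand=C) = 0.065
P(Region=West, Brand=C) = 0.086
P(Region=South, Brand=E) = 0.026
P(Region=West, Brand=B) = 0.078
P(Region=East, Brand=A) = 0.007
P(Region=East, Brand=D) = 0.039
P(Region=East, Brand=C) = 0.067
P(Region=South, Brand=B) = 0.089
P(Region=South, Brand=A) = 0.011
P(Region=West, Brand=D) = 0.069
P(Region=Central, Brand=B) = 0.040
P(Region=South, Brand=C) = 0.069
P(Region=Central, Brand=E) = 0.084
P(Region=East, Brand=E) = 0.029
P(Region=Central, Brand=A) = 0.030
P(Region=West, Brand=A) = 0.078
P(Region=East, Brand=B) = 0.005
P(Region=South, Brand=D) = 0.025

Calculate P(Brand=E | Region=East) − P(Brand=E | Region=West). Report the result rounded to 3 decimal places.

-0.021

P(Region=East) = 0.007 + 0.005 + 0.067 + 0.039 + 0.029 = 0.147; P(Brand=E | Region=East) = 0.029/0.147 = 0.1973.
P(Region=West) = 0.078 + 0.078 + 0.086 + 0.069 + 0.087 = 0.398; P(Brand=E | Region=West) = 0.087/0.398 = 0.2186.
Difference = -0.021.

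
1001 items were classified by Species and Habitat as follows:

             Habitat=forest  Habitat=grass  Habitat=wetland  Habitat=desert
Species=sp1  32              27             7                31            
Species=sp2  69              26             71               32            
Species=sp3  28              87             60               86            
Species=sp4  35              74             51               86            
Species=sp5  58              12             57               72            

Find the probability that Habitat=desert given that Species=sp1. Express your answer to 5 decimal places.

0.31959

Total with Species=sp1: 32 + 27 + 7 + 31 = 97.
P(Habitat=desert | Species=sp1) = 31/97 = 0.31959.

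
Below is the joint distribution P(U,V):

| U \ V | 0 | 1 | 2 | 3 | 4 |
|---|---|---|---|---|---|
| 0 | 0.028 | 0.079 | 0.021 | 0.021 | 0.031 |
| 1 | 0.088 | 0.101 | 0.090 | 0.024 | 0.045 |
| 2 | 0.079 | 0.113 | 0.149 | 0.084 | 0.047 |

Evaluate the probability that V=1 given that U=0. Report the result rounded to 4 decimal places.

0.4389

P(U=0) = 0.028 + 0.079 + 0.021 + 0.021 + 0.031 = 0.180.
P(V=1 | U=0) = 0.079/0.180 = 0.4389.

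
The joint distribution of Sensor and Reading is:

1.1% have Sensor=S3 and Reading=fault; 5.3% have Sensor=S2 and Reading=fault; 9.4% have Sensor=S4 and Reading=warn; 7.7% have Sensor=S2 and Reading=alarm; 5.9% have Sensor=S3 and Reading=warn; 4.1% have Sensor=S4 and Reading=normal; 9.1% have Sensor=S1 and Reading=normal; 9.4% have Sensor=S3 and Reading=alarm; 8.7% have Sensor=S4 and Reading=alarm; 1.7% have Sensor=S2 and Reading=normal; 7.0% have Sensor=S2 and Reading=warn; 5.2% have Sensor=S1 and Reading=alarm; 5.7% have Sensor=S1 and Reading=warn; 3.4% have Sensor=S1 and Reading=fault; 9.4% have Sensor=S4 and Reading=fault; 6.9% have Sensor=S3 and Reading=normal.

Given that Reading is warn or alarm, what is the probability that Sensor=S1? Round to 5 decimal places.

0.18475

P(Reading=warn) = 0.057 + 0.070 + 0.059 + 0.094 = 0.280.
P(Reading=alarm) = 0.052 + 0.077 + 0.094 + 0.087 = 0.310.
P(Reading ∈ {warn, alarm}) = 0.280 + 0.310 = 0.590; P(Sensor=S1, Reading ∈ {warn, alarm}) = 0.057 + 0.052 = 0.109.
P(Sensor=S1 | Reading ∈ {warn, alarm}) = 0.109/0.590 = 0.18475.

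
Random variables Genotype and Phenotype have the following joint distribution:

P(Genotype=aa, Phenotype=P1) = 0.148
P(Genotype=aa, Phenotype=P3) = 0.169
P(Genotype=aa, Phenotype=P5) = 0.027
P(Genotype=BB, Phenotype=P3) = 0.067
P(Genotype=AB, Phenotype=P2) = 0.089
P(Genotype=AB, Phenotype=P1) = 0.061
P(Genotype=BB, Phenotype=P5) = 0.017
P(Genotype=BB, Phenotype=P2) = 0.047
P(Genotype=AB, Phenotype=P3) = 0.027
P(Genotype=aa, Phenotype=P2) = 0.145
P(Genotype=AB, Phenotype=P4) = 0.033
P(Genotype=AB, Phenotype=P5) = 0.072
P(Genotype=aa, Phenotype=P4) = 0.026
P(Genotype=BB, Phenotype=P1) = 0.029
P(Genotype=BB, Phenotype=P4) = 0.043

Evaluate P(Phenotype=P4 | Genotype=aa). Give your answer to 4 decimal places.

P(Genotype=aa) = 0.148 + 0.145 + 0.169 + 0.026 + 0.027 = 0.515.
P(Phenotype=P4 | Genotype=aa) = 0.026/0.515 = 0.0505.

0.0505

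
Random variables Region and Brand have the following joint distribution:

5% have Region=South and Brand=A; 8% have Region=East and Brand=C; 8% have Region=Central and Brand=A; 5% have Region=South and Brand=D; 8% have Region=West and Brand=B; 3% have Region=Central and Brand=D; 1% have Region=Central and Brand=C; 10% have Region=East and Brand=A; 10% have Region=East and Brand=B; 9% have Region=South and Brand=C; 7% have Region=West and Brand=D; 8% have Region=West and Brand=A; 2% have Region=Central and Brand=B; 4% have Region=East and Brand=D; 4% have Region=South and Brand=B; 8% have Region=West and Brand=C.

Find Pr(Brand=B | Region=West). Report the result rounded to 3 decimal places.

0.258

P(Region=West) = 0.08 + 0.08 + 0.08 + 0.07 = 0.31.
P(Brand=B | Region=West) = 0.08/0.31 = 0.258.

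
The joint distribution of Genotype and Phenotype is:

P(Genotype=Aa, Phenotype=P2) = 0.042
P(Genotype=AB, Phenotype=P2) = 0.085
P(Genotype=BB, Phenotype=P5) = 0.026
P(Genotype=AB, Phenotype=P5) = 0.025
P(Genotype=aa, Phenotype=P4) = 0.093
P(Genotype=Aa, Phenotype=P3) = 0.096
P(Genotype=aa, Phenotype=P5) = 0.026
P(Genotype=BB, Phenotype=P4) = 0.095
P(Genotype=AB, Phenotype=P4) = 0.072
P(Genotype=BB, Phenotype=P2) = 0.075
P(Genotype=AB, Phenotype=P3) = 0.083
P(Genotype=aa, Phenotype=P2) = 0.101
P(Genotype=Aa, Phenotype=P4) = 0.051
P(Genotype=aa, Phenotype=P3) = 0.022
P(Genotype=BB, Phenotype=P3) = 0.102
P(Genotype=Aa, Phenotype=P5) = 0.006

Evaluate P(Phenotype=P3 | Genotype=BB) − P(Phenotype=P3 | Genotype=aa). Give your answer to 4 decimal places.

0.2514

P(Genotype=BB) = 0.075 + 0.102 + 0.095 + 0.026 = 0.298; P(Phenotype=P3 | Genotype=BB) = 0.102/0.298 = 0.34228.
P(Genotype=aa) = 0.101 + 0.022 + 0.093 + 0.026 = 0.242; P(Phenotype=P3 | Genotype=aa) = 0.022/0.242 = 0.09091.
Difference = 0.2514.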